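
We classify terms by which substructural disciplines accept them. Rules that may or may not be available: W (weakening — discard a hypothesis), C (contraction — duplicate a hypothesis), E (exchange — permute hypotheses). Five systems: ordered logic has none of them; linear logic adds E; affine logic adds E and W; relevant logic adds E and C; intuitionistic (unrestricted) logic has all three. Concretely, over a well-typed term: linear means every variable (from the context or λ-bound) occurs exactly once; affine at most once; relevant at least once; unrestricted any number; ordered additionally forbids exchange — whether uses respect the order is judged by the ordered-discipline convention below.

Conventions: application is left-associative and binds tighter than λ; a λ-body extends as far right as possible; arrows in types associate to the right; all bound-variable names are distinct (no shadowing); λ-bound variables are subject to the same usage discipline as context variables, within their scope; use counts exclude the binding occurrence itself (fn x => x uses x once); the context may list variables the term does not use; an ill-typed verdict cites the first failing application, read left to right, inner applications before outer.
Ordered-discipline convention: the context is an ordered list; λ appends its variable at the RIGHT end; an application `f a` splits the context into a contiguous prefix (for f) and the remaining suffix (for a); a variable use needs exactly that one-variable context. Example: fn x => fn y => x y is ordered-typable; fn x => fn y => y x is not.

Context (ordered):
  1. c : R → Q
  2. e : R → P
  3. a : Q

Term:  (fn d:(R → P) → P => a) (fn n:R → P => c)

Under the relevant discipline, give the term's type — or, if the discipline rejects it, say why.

not well-typed under relevant — the type mismatch rejects it
use counts: c: 1; e: 0; a: 1; d [bound]: 0; n [bound]: 0
uses in reading order: a, c
typing: ill-typed: argument of type (R → P) → R → Q where (R → P) → P is required
per-discipline verdicts: ordered ✗ | linear ✗ | affine ✗ | relevant ✗ | unrestricted ✗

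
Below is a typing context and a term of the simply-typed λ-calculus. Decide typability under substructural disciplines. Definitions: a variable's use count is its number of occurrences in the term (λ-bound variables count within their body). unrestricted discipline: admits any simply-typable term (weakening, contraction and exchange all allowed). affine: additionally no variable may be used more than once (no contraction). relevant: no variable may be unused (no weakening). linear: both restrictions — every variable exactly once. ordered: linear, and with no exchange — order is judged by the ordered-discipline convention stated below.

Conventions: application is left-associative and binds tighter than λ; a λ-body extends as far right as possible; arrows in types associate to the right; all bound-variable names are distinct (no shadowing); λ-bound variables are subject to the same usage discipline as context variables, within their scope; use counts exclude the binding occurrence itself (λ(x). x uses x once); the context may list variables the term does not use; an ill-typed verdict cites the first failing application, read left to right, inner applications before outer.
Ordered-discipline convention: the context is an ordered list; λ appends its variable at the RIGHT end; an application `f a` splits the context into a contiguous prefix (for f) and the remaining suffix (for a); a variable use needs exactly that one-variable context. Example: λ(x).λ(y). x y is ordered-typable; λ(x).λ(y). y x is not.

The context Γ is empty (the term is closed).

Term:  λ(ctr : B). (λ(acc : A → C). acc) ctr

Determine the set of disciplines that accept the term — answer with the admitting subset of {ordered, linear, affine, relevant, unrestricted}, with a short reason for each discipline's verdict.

admitted by: none
usage: ctr [bound] ×1; acc [bound] ×1
order of uses: acc, ctr
typing: ill-typed: argument of type B where A → C is required
ordered ✗ (not simply typable)
linear ✗ (fails simple typing)
affine ✗ (a type mismatch blocks all five)
relevant ✗ (the type mismatch rejects it)
unrestricted ✗ (not simply typable)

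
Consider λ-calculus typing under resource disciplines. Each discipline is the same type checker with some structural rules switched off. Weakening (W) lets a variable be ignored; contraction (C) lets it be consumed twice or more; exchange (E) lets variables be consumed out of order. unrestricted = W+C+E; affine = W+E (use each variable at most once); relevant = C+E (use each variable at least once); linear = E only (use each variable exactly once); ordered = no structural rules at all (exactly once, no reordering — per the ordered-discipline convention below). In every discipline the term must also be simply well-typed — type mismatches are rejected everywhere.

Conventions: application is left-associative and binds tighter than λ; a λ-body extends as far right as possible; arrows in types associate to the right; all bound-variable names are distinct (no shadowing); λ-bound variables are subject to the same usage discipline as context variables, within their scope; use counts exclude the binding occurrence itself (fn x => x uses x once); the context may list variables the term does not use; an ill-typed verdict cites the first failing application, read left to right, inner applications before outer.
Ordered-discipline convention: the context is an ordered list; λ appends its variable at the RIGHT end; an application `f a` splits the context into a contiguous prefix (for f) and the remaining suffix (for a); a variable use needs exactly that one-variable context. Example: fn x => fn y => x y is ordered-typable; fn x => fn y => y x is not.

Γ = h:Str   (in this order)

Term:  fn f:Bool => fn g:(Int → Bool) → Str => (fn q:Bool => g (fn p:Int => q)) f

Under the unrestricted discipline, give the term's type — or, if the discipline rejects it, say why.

term : Bool → ((Int → Bool) → Str) → Str
usage: h: 0×; f (bound): 1×; g (bound): 1×; q (bound): 1×; p (bound): 0×
left-to-right use order: g, q, f
typing: well-typed — term : Bool → ((Int → Bool) → Str) → Str
across the five disciplines: ordered ✗; linear ✗; affine ✓; relevant ✗; unrestricted ✓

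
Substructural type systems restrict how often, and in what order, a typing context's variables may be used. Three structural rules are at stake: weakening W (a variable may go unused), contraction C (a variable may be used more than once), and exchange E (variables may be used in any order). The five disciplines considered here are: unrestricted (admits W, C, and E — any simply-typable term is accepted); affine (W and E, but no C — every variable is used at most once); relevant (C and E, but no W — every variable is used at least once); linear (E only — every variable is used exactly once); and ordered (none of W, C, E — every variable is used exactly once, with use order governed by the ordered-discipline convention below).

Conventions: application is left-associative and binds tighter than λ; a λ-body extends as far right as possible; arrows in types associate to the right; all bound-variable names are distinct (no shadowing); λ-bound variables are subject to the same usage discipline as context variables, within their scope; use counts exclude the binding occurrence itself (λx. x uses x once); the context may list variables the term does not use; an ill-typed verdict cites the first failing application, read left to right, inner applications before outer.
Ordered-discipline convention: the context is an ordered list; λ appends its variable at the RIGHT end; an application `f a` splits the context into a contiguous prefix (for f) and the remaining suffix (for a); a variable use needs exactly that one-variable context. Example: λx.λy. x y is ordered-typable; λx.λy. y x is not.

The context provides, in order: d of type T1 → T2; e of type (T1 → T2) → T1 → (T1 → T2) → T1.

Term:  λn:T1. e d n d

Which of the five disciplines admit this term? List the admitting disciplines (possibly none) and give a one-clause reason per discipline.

admitted in: relevant, unrestricted
variable uses: d: 2, e: 1, n (λ-bound): 1
use order (left to right): e, d, n, d
typing: ✓ — T1 → T1
ordered: ✗, d ×2 used more than once (contraction)
linear: ✗, d ×2 used more than once (contraction)
affine: ✗, d ×2 used more than once (contraction)
relevant: ✓, none of d, e, n goes unused
unrestricted: ✓, simply typable at T1 → T1; W, C, E all held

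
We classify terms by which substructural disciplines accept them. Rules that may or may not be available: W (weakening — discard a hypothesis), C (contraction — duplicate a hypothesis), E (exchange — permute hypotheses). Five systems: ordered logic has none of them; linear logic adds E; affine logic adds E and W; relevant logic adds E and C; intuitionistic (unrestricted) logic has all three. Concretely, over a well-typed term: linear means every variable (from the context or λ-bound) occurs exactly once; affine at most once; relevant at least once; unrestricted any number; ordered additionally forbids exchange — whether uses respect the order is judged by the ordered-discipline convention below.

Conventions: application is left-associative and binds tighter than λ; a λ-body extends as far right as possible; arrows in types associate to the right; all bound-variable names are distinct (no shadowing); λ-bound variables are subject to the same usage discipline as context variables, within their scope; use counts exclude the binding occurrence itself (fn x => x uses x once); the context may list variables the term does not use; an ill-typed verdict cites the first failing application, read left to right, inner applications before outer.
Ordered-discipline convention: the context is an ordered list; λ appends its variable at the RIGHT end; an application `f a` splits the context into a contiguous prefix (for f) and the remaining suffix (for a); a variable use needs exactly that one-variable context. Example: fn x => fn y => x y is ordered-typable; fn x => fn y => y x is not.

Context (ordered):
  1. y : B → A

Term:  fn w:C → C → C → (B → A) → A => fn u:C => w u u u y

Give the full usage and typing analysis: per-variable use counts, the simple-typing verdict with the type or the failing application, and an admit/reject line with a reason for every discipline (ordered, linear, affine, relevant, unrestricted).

usage: y ×1, w [bound] ×1, u [bound] ×3
uses in reading order: w, u, u, u, y
typing: ✓ — (C → C → C → (B → A) → A) → C → A
ordered ✗ (repeated use of u ×3)
linear ✗ (repeated use of u ×3)
affine ✗ (repeated use of u ×3)
relevant ✓ (none of y, w, u goes unused)
unrestricted ✓ (typability at (C → C → C → (B → A) → A) → C → A is all that's needed)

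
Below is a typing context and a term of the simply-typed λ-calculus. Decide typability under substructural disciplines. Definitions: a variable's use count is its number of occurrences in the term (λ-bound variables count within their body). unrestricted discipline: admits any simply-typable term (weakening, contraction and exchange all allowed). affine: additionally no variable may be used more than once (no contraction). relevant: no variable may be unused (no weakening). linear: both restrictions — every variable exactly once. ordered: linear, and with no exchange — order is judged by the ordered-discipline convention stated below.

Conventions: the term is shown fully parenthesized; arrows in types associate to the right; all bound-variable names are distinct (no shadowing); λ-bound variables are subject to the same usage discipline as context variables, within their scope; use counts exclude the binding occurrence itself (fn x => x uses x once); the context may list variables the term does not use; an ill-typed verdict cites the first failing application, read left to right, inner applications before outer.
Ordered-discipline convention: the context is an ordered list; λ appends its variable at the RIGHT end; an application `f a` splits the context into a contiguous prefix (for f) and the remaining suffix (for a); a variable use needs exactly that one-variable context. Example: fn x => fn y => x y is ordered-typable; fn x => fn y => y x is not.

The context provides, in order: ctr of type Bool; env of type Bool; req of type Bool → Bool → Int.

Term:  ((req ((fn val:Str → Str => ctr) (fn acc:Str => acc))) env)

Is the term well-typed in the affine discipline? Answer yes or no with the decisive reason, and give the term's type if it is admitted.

yes — none of ctr, env, req, val, acc used more than once; term : Int
usage: ctr=1, env=1, req=1, val [bound]=0, acc [bound]=1
left-to-right use order: req, ctr, acc, env
typing: ✓ — Int
all disciplines: ordered ✗ · linear ✗ · affine ✓ · relevant ✗ · unrestricted ✓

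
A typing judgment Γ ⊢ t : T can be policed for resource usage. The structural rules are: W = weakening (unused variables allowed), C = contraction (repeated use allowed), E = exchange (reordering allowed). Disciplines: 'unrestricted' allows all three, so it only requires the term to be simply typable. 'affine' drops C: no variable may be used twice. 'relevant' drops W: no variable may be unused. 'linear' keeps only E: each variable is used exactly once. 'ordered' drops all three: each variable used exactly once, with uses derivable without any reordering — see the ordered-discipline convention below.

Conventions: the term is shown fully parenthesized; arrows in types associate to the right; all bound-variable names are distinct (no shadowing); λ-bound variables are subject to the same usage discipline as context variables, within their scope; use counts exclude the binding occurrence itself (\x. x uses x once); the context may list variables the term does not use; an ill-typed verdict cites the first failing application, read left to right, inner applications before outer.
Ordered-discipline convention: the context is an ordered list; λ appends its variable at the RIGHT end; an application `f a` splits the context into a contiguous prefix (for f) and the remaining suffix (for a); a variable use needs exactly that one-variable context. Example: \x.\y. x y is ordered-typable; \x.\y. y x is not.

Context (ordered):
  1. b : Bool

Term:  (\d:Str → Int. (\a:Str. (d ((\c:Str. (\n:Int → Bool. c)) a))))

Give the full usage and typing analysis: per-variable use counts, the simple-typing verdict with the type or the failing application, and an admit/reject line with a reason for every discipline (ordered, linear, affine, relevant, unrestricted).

variable uses: b ×0, d (λ-bound) ×1, a (λ-bound) ×1, c (λ-bound) ×1, n (λ-bound) ×0
left-to-right use order: d, c, a
typing: ill-typed: an application expects Str but receives (Int → Bool) → Str
ordered: ✗ — a type mismatch blocks all five
linear: ✗ — the type mismatch rejects it
affine: ✗ — not simply typable
relevant: ✗ — fails simple typing
unrestricted: ✗ — a type mismatch blocks all five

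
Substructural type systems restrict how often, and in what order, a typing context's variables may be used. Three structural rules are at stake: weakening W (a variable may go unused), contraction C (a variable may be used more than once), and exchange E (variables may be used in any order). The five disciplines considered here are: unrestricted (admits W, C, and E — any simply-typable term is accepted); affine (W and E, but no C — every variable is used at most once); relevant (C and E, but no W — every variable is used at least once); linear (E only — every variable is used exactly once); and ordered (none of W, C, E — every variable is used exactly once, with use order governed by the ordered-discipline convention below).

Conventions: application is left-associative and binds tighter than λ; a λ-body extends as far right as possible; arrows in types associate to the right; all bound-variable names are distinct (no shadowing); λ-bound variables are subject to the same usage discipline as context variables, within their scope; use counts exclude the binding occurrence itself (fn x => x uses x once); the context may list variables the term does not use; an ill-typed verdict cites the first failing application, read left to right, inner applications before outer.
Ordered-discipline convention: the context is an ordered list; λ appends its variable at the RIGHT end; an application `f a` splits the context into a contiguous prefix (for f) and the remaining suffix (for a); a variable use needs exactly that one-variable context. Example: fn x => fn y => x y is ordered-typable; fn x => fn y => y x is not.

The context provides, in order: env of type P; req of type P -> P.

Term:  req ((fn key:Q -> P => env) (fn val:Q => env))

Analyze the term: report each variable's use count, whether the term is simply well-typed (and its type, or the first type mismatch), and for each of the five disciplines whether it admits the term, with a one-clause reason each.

use counts: env ×2; req ×1; key (bound) ×0; val (bound) ×0
order of uses: req, env, env
typing: ✓ — P
ordered: ✗, uses contraction: env ×2; key, val left unused
linear: ✗, uses contraction: env ×2; key, val left unused
affine: ✗, uses contraction: env ×2
relevant: ✗, key, val left unused
unrestricted: ✓, well-typed at P; no restrictions here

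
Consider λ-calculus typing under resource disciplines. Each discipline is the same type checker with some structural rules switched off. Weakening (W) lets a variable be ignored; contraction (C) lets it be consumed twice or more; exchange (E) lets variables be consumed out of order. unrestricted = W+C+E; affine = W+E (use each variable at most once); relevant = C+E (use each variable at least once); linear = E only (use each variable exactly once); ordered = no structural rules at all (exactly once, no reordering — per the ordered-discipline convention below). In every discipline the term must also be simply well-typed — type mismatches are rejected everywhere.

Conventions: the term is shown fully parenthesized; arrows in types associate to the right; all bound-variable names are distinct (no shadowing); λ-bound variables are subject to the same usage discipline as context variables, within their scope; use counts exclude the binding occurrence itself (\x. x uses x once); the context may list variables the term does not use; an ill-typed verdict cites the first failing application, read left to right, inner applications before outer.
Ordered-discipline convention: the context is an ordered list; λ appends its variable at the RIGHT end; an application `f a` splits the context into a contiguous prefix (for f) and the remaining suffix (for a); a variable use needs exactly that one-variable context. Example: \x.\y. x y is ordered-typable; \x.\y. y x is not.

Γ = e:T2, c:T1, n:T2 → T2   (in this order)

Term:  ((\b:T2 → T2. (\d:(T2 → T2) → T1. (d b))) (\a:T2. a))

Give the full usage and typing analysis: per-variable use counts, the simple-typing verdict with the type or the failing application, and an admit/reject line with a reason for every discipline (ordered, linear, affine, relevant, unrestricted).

usage: e=0, c=0, n=0, b (bound)=1, d (bound)=1, a (bound)=1
order of uses: d, b, a
typing: well-typed — term : ((T2 → T2) → T1) → T1
ordered ✗ (unused: e, c, n — weakening required)
linear ✗ (unused: e, c, n — weakening required)
affine ✓ (none of e, c, n, b, d, a used more than once)
relevant ✗ (unused: e, c, n — weakening required)
unrestricted ✓ (typability at ((T2 → T2) → T1) → T1 is all that's needed)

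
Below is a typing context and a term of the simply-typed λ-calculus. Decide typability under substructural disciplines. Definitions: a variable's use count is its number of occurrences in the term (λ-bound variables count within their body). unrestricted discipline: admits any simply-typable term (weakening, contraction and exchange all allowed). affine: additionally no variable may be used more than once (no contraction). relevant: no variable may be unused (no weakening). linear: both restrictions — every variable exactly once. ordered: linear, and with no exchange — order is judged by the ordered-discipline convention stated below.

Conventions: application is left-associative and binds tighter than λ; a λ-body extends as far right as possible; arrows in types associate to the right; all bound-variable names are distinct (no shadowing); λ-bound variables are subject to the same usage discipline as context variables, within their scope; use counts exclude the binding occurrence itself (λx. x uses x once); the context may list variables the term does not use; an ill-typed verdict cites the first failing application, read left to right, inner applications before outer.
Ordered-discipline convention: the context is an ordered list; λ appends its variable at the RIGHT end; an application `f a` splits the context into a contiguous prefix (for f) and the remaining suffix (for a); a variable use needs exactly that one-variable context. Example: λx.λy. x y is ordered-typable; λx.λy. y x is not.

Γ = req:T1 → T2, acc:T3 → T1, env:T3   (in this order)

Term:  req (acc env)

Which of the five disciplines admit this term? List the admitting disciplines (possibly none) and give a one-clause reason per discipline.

admitting disciplines: ordered, linear, affine, relevant, unrestricted
use counts: req ×1; acc ×1; env ×1
left-to-right use order: req, acc, env
typing: ✓ — T2
ordered: ✓ — one use each (req, acc, env); ordered split holds
linear: ✓ — exactly-once usage across req, acc, env
affine: ✓ — at most one use each (req, acc, env)
relevant: ✓ — req, acc, env: all used, weakening unneeded
unrestricted: ✓ — well-typed at T2; no restrictions here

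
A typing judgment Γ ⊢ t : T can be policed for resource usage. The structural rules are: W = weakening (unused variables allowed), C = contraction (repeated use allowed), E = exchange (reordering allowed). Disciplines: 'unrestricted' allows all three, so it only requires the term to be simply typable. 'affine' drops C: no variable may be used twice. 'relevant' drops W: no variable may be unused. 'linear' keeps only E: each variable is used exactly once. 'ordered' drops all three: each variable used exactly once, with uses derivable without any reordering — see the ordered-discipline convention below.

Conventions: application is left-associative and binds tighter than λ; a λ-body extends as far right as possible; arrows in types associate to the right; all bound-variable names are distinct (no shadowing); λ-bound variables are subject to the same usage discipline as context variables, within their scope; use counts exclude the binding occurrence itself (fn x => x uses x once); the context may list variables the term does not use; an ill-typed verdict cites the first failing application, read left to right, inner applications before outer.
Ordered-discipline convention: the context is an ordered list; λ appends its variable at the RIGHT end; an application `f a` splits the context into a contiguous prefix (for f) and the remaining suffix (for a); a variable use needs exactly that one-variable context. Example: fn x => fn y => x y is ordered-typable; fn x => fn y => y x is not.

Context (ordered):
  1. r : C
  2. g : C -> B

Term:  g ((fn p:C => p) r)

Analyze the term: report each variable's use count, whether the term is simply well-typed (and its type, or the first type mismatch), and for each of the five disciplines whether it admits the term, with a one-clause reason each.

use counts: r ×1, g ×1, p (bound) ×1
left-to-right use order: g, p, r
typing: the term checks, with type B
ordered ✗ (needs exchange: uses follow g, p, r)
linear ✓ (single use per variable (r, g, p))
affine ✓ (at most one use each (r, g, p))
relevant ✓ (every one of r, g, p appears)
unrestricted ✓ (simply typable at B; W, C, E all held)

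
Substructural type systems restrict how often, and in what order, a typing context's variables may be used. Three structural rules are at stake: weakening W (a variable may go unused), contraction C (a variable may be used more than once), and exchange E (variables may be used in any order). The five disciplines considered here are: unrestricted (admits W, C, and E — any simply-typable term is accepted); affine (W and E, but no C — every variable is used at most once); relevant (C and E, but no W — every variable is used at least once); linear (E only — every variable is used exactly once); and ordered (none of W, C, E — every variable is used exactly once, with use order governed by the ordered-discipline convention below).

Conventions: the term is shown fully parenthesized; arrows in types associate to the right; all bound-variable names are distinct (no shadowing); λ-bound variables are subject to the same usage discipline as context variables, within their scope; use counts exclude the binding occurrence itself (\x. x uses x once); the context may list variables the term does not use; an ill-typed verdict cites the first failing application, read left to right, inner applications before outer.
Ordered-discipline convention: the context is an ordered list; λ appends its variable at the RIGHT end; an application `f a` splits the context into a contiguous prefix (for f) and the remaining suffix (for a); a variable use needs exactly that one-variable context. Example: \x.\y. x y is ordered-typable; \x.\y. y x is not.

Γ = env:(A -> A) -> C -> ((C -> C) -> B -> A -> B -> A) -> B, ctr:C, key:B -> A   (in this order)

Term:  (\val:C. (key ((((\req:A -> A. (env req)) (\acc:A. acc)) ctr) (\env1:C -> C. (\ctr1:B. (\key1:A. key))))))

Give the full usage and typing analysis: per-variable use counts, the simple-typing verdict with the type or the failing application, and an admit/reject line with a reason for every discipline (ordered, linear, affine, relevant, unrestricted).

counts: env: 1×, ctr: 1×, key: 2×, val [bound]: 0×, req [bound]: 1×, acc [bound]: 1×, env1 [bound]: 0×, ctr1 [bound]: 0×, key1 [bound]: 0×
order of uses: key, env, req, acc, ctr, key
typing: well-typed at C -> A
ordered: ✗ — needs contraction — key ×2; val, env1, ctr1, key1 left unused
linear: ✗ — needs contraction — key ×2; val, env1, ctr1, key1 left unused
affine: ✗ — needs contraction — key ×2
relevant: ✗ — val, env1, ctr1, key1 left unused
unrestricted: ✓ — well-typed at C -> A; no restrictions here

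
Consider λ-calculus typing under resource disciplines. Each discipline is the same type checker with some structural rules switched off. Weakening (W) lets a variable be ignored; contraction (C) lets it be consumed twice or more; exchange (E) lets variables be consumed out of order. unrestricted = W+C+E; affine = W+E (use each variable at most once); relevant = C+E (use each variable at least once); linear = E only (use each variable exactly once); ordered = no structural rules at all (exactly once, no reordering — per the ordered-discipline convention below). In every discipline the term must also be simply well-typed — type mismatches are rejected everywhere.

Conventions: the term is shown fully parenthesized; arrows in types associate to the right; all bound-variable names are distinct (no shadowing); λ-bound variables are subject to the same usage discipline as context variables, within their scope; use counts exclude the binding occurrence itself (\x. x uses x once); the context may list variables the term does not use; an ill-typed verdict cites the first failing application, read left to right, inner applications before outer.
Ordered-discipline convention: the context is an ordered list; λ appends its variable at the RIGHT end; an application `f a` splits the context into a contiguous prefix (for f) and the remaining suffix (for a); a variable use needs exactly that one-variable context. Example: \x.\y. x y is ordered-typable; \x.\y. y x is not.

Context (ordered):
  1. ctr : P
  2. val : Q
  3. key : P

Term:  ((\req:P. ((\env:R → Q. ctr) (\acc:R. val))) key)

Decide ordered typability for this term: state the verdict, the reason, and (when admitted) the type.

no — unused: req, env, acc — weakening required
usage: ctr ×1; val ×1; key ×1; req (λ-bound) ×0; env (λ-bound) ×0; acc (λ-bound) ×0
order of uses: ctr, val, key
typing: ✓ — P
summary: ordered ✗ · linear ✗ · affine ✓ · relevant ✗ · unrestricted ✓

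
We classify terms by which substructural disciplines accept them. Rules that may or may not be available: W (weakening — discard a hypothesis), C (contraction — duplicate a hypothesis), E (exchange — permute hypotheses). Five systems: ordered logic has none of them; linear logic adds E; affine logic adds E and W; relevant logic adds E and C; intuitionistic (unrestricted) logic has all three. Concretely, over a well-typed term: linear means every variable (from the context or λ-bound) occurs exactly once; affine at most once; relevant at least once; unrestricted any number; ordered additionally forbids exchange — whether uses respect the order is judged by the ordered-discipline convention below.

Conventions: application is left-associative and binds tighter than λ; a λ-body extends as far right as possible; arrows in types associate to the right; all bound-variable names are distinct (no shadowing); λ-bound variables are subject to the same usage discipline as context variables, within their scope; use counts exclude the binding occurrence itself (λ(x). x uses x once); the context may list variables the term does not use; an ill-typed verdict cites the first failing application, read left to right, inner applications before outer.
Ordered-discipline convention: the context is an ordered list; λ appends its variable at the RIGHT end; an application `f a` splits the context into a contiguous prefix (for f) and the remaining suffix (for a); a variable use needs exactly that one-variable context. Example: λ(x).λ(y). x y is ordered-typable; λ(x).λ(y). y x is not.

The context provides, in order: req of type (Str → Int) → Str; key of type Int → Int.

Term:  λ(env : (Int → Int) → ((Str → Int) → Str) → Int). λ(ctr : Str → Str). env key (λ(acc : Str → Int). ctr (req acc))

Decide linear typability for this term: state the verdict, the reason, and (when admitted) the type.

yes — each of req, key, env, ctr, acc used exactly once; term : ((Int → Int) → ((Str → Int) → Str) → Int) → (Str → Str) → Int
usage: req=1; key=1; env (bound)=1; ctr (bound)=1; acc (bound)=1
use order (left to right): env, key, ctr, req, acc
typing: ✓ — ((Int → Int) → ((Str → Int) → Str) → Int) → (Str → Str) → Int
all disciplines: ordered ✗; linear ✓; affine ✓; relevant ✓; unrestricted ✓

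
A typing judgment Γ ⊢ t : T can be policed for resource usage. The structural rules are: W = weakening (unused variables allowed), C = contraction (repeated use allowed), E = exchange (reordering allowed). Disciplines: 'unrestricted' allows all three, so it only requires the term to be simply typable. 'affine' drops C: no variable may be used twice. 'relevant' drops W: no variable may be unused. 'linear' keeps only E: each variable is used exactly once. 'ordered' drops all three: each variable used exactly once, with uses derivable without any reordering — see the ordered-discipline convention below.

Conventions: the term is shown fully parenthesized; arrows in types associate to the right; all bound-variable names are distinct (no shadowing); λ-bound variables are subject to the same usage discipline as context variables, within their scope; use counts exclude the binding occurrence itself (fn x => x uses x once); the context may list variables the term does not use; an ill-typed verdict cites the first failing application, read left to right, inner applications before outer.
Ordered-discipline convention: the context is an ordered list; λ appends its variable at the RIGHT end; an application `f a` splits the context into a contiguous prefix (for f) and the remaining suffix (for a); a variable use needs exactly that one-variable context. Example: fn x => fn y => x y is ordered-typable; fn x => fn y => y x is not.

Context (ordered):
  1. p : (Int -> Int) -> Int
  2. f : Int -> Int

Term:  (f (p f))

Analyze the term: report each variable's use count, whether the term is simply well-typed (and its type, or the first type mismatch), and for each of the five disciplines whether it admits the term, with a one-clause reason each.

usage: p: 1; f: 2
left-to-right use order: f, p, f
typing: well-typed — term : Int
ordered: ✗ — uses contraction: f ×2
linear: ✗ — uses contraction: f ×2
affine: ✗ — uses contraction: f ×2
relevant: ✓ — every one of p, f appears
unrestricted: ✓ — simply typable at Int; W, C, E all held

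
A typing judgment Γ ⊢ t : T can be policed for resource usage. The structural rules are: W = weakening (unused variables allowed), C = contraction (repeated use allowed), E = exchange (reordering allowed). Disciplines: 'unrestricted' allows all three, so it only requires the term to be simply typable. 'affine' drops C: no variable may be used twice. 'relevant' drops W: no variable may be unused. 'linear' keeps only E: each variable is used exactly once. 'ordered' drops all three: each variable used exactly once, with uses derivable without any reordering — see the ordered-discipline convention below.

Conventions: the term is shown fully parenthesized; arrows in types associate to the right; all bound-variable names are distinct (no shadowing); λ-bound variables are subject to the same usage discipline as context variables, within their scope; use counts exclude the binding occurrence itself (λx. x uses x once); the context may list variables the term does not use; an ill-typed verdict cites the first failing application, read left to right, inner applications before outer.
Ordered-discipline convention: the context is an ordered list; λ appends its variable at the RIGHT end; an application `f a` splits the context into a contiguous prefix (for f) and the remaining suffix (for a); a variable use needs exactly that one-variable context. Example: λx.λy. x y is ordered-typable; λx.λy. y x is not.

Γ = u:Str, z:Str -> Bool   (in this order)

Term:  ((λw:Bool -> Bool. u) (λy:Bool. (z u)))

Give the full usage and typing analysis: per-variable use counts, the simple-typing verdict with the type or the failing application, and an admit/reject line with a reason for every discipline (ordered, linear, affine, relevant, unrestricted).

use counts: u=2; z=1; w (λ-bound)=0; y (λ-bound)=0
uses in reading order: u, z, u
typing: the term checks, with type Str
ordered: ✗ — u ×2 used more than once (contraction); w, y never used (weakening)
linear: ✗ — u ×2 used more than once (contraction); w, y never used (weakening)
affine: ✗ — u ×2 used more than once (contraction)
relevant: ✗ — w, y never used (weakening)
unrestricted: ✓ — typability at Str is all that's needed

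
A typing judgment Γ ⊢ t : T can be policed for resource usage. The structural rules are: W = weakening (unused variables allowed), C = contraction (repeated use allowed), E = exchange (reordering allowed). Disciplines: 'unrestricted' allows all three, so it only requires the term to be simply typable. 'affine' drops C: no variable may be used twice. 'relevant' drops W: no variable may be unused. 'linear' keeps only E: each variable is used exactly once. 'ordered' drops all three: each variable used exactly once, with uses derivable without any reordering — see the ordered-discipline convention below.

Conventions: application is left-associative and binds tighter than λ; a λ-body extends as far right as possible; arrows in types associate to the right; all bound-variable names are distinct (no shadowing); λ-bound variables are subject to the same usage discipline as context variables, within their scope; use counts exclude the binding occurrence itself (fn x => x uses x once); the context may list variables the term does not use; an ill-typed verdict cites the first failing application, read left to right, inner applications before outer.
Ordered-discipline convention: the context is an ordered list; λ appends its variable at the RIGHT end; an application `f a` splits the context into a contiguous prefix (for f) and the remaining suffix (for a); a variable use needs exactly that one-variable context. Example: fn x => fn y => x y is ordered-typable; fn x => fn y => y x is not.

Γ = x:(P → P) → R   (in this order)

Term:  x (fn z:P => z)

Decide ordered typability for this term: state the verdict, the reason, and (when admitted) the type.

yes — x, z: once each, no exchange needed; term : R
counts: x: 1×, z (λ-bound): 1×
uses in reading order: x, z
typing: ✓ — R
across the five disciplines: ordered ✓ | linear ✓ | affine ✓ | relevant ✓ | unrestricted ✓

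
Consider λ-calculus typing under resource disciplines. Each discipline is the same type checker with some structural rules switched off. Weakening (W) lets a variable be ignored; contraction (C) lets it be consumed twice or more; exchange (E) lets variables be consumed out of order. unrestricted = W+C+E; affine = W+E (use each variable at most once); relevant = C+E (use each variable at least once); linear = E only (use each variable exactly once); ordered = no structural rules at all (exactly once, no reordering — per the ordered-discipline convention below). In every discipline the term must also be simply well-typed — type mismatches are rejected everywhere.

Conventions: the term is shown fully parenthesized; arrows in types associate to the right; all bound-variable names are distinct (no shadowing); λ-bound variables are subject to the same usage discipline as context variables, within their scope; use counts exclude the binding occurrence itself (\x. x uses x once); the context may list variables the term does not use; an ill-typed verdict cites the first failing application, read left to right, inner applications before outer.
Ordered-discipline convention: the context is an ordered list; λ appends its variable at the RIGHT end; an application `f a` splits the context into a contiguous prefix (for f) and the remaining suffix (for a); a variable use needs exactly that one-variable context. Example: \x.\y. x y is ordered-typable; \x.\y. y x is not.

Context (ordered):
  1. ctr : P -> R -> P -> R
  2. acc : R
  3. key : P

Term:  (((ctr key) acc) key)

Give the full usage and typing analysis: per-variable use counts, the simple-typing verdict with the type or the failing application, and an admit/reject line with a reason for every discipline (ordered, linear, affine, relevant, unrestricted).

variable uses: ctr=1, acc=1, key=2
use order (left to right): ctr, key, acc, key
typing: the term checks, with type R
ordered: ✗, uses contraction: key ×2
linear: ✗, uses contraction: key ×2
affine: ✗, uses contraction: key ×2
relevant: ✓, none of ctr, acc, key goes unused
unrestricted: ✓, type-checks (R) and nothing is barred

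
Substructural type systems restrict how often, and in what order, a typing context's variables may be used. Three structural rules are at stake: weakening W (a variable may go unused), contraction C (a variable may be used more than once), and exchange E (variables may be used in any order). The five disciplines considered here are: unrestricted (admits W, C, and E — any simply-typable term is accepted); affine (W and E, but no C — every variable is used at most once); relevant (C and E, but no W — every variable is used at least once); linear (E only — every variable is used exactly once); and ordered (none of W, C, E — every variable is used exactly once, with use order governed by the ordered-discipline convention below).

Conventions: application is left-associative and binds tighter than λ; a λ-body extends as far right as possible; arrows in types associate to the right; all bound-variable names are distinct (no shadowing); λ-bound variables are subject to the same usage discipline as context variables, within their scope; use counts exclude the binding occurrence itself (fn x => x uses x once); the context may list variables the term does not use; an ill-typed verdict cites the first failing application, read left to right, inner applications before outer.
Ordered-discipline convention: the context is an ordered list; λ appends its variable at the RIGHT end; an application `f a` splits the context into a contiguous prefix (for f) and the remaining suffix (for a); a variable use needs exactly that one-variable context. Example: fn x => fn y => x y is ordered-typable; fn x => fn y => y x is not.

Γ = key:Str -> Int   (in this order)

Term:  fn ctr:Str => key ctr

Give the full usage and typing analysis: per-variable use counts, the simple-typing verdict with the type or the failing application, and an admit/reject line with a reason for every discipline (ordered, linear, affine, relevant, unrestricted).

variable uses: key: 1, ctr [bound]: 1
order of uses: key, ctr
typing: the term checks, with type Str -> Int
ordered: ✓, one use each (key, ctr); ordered split holds
linear: ✓, single use per variable (key, ctr)
affine: ✓, key, ctr: no repeats, contraction unneeded
relevant: ✓, key, ctr: all used, weakening unneeded
unrestricted: ✓, well-typed at Str -> Int; no restrictions here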